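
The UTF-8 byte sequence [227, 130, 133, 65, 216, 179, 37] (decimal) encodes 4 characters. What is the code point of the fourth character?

U+0025

Offset 0: leading byte 0xE3 = 11100011 → 3-byte char #1 = E3 82 85.
Offset 3: leading byte 0x41 = 01000001 → 1-byte char #2 = 41.
Offset 4: leading byte 0xD8 = 11011000 → 2-byte char #3 = D8 B3.
Offset 6: leading byte 0x25 = 00100101 → 1-byte char #4 = 25.
Leading byte 0x25 = 00100101 matches 0xxxxxxx → 1-byte sequence.
Byte 1: 0x25 = 00100101, payload 0100101 (7 bits).
Concatenate: 0100101 = 0x25 (7 bits → U+0025).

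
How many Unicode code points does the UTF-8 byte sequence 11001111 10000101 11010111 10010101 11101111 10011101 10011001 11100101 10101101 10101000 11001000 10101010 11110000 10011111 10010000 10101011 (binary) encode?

Byte at offset 0: 0xCF = 11001111 → 2-byte char (#1). Advance 2.
Byte at offset 2: 0xD7 = 11010111 → 2-byte char (#2). Advance 2.
Byte at offset 4: 0xEF = 11101111 → 3-byte char (#3). Advance 3.
Byte at offset 7: 0xE5 = 11100101 → 3-byte char (#4). Advance 3.
Byte at offset 10: 0xC8 = 11001000 → 2-byte char (#5). Advance 2.
Byte at offset 12: 0xF0 = 11110000 → 4-byte char (#6). Advance 4.
Reached end at offset 16 after 6 code points.

6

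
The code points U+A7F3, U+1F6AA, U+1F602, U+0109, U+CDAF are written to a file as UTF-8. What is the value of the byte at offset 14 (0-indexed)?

0xB6

U+A7F3 → 3-byte form EA 9F B3 at offsets 0–2.
U+1F6AA → 4-byte form F0 9F 9A AA at offsets 3–6.
U+1F602 → 4-byte form F0 9F 98 82 at offsets 7–10.
U+0109 → 2-byte form C4 89 at offsets 11–12.
U+CDAF → 3-byte form EC B6 AF at offsets 13–15.
Offset 14 falls in char 5's range; it's byte 2 of EC B6 AF = 0xB6.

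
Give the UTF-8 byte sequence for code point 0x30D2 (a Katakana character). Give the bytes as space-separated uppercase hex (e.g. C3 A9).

U+30D2 = 0x30D2 = 12498 decimal. In range U+0800–U+FFFF → 3-byte form: 1110xxxx 10xxxxxx 10xxxxxx.
Binary (16 bits): 0011000011010010.
Split 4+6+6: 0011 | 000011 | 010010.
Byte 1: 11100011 = 0xE3.
Byte 2: 10000011 = 0x83.
Byte 3: 10010010 = 0x92.

E3 83 92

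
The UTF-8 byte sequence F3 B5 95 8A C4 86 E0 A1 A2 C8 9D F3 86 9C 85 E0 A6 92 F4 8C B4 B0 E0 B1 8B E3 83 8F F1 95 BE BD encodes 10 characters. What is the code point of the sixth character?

Offset 0: leading byte 0xF3 = 11110011 → 4-byte char #1 = F3 B5 95 8A.
Offset 4: leading byte 0xC4 = 11000100 → 2-byte char #2 = C4 86.
Offset 6: leading byte 0xE0 = 11100000 → 3-byte char #3 = E0 A1 A2.
Offset 9: leading byte 0xC8 = 11001000 → 2-byte char #4 = C8 9D.
Offset 11: leading byte 0xF3 = 11110011 → 4-byte char #5 = F3 86 9C 85.
Offset 15: leading byte 0xE0 = 11100000 → 3-byte char #6 = E0 A6 92.
Leading byte 0xE0 = 11100000 matches 1110xxxx → 3-byte sequence.
Byte 1: 0xE0 = 11100000, payload 0000 (4 bits).
Byte 2: 0xA6 = 10100110 (10xxxxxx ✓), payload 100110.
Byte 3: 0x92 = 10010010 (10xxxxxx ✓), payload 010010.
Concatenate: 0000100110010010 = 0x992 (16 bits → U+0992).

U+0992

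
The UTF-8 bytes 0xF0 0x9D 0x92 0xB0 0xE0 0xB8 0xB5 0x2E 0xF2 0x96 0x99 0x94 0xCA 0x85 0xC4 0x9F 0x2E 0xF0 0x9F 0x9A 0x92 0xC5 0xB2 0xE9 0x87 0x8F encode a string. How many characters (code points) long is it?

10

Byte at offset 0: 0xF0 = 11110000 → 4-byte char (#1). Advance 4.
Byte at offset 4: 0xE0 = 11100000 → 3-byte char (#2). Advance 3.
Byte at offset 7: 0x2E = 00101110 → 1-byte char (#3). Advance 1.
Byte at offset 8: 0xF2 = 11110010 → 4-byte char (#4). Advance 4.
Byte at offset 12: 0xCA = 11001010 → 2-byte char (#5). Advance 2.
Byte at offset 14: 0xC4 = 11000100 → 2-byte char (#6). Advance 2.
Byte at offset 16: 0x2E = 00101110 → 1-byte char (#7). Advance 1.
Byte at offset 17: 0xF0 = 11110000 → 4-byte char (#8). Advance 4.
Byte at offset 21: 0xC5 = 11000101 → 2-byte char (#9). Advance 2.
Byte at offset 23: 0xE9 = 11101001 → 3-byte char (#10). Advance 3.
Reached end at offset 26 after 10 code points.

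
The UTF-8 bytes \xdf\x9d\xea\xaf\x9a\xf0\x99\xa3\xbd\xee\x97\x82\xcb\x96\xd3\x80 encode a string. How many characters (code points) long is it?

Byte at offset 0: 0xDF = 11011111 → 2-byte char (#1). Advance 2.
Byte at offset 2: 0xEA = 11101010 → 3-byte char (#2). Advance 3.
Byte at offset 5: 0xF0 = 11110000 → 4-byte char (#3). Advance 4.
Byte at offset 9: 0xEE = 11101110 → 3-byte char (#4). Advance 3.
Byte at offset 12: 0xCB = 11001011 → 2-byte char (#5). Advance 2.
Byte at offset 14: 0xD3 = 11010011 → 2-byte char (#6). Advance 2.
Reached end at offset 16 after 6 code points.

6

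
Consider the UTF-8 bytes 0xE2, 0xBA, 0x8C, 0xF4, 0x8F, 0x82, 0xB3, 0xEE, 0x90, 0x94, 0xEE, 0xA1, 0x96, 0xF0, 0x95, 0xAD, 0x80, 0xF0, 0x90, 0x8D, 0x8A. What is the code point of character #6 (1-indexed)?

Offset 0: leading byte 0xE2 = 11100010 → 3-byte char #1 = E2 BA 8C.
Offset 3: leading byte 0xF4 = 11110100 → 4-byte char #2 = F4 8F 82 B3.
Offset 7: leading byte 0xEE = 11101110 → 3-byte char #3 = EE 90 94.
Offset 10: leading byte 0xEE = 11101110 → 3-byte char #4 = EE A1 96.
Offset 13: leading byte 0xF0 = 11110000 → 4-byte char #5 = F0 95 AD 80.
Offset 17: leading byte 0xF0 = 11110000 → 4-byte char #6 = F0 90 8D 8A.
Leading byte 0xF0 = 11110000 matches 11110xxx → 4-byte sequence.
Byte 1: 0xF0 = 11110000, payload 000 (3 bits).
Byte 2: 0x90 = 10010000 (10xxxxxx ✓), payload 010000.
Byte 3: 0x8D = 10001101 (10xxxxxx ✓), payload 001101.
Byte 4: 0x8A = 10001010 (10xxxxxx ✓), payload 001010.
Concatenate: 000010000001101001010 = 0x1034A (21 bits → U+1034A).

U+1034A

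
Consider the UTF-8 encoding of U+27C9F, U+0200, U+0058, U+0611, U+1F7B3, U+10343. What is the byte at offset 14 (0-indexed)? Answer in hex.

0x90

U+27C9F → 4-byte form F0 A7 B2 9F at offsets 0–3.
U+0200 → 2-byte form C8 80 at offsets 4–5.
U+0058 → 1-byte form 58 at offsets 6–6.
U+0611 → 2-byte form D8 91 at offsets 7–8.
U+1F7B3 → 4-byte form F0 9F 9E B3 at offsets 9–12.
U+10343 → 4-byte form F0 90 8D 83 at offsets 13–16.
Offset 14 falls in char 6's range; it's byte 2 of F0 90 8D 83 = 0x90.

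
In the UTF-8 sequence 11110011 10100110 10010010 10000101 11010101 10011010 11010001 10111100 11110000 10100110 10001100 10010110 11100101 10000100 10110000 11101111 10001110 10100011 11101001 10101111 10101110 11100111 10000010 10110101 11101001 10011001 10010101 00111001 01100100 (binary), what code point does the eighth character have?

Offset 0: leading byte 0xF3 = 11110011 → 4-byte char #1 = F3 A6 92 85.
Offset 4: leading byte 0xD5 = 11010101 → 2-byte char #2 = D5 9A.
Offset 6: leading byte 0xD1 = 11010001 → 2-byte char #3 = D1 BC.
Offset 8: leading byte 0xF0 = 11110000 → 4-byte char #4 = F0 A6 8C 96.
Offset 12: leading byte 0xE5 = 11100101 → 3-byte char #5 = E5 84 B0.
Offset 15: leading byte 0xEF = 11101111 → 3-byte char #6 = EF 8E A3.
Offset 18: leading byte 0xE9 = 11101001 → 3-byte char #7 = E9 AF AE.
Offset 21: leading byte 0xE7 = 11100111 → 3-byte char #8 = E7 82 B5.
Leading byte 0xE7 = 11100111 matches 1110xxxx → 3-byte sequence.
Byte 1: 0xE7 = 11100111, payload 0111 (4 bits).
Byte 2: 0x82 = 10000010 (10xxxxxx ✓), payload 000010.
Byte 3: 0xB5 = 10110101 (10xxxxxx ✓), payload 110101.
Concatenate: 0111000010110101 = 0x70B5 (16 bits → U+70B5).

U+70B5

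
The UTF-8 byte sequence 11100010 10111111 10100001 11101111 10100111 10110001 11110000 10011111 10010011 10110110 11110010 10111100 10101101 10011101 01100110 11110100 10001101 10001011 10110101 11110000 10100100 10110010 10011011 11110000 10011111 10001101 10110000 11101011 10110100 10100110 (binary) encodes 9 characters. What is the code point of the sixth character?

Offset 0: leading byte 0xE2 = 11100010 → 3-byte char #1 = E2 BF A1.
Offset 3: leading byte 0xEF = 11101111 → 3-byte char #2 = EF A7 B1.
Offset 6: leading byte 0xF0 = 11110000 → 4-byte char #3 = F0 9F 93 B6.
Offset 10: leading byte 0xF2 = 11110010 → 4-byte char #4 = F2 BC AD 9D.
Offset 14: leading byte 0x66 = 01100110 → 1-byte char #5 = 66.
Offset 15: leading byte 0xF4 = 11110100 → 4-byte char #6 = F4 8D 8B B5.
Leading byte 0xF4 = 11110100 matches 11110xxx → 4-byte sequence.
Byte 1: 0xF4 = 11110100, payload 100 (3 bits).
Byte 2: 0x8D = 10001101 (10xxxxxx ✓), payload 001101.
Byte 3: 0x8B = 10001011 (10xxxxxx ✓), payload 001011.
Byte 4: 0xB5 = 10110101 (10xxxxxx ✓), payload 110101.
Concatenate: 100001101001011110101 = 0x10D2F5 (21 bits → U+10D2F5).

U+10D2F5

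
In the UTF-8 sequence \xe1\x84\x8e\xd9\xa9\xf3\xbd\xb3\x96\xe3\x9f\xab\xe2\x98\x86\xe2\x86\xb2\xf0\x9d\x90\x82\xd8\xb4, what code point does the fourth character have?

Offset 0: leading byte 0xE1 = 11100001 → 3-byte char #1 = E1 84 8E.
Offset 3: leading byte 0xD9 = 11011001 → 2-byte char #2 = D9 A9.
Offset 5: leading byte 0xF3 = 11110011 → 4-byte char #3 = F3 BD B3 96.
Offset 9: leading byte 0xE3 = 11100011 → 3-byte char #4 = E3 9F AB.
Leading byte 0xE3 = 11100011 matches 1110xxxx → 3-byte sequence.
Byte 1: 0xE3 = 11100011, payload 0011 (4 bits).
Byte 2: 0x9F = 10011111 (10xxxxxx ✓), payload 011111.
Byte 3: 0xAB = 10101011 (10xxxxxx ✓), payload 101011.
Concatenate: 0011011111101011 = 0x37EB (16 bits → U+37EB).

U+37EB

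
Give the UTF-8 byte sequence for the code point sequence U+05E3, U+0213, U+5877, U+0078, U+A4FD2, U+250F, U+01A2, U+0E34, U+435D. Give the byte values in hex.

D7 A3 C8 93 E5 A1 B7 78 F2 A4 BF 92 E2 94 8F C6 A2 E0 B8 B4 E4 8D 9D

U+05E3: 2-byte form → D7 A3.
U+0213: 2-byte form → C8 93.
U+5877: 3-byte form → E5 A1 B7.
U+0078: 1-byte form → 78.
U+A4FD2: 4-byte form → F2 A4 BF 92.
U+250F: 3-byte form → E2 94 8F.
U+01A2: 2-byte form → C6 A2.
U+0E34: 3-byte form → E0 B8 B4.
U+435D: 3-byte form → E4 8D 9D.
Concatenated (23 bytes): D7 A3 C8 93 E5 A1 B7 78 F2 A4 BF 92 E2 94 8F C6 A2 E0 B8 B4 E4 8D 9D.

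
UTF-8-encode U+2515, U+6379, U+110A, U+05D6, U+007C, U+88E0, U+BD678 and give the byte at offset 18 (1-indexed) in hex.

0x99

1-indexed offset 18 is 0-indexed offset 17.
U+2515 → 3-byte form E2 94 95 at offsets 0–2.
U+6379 → 3-byte form E6 8D B9 at offsets 3–5.
U+110A → 3-byte form E1 84 8A at offsets 6–8.
U+05D6 → 2-byte form D7 96 at offsets 9–10.
U+007C → 1-byte form 7C at offsets 11–11.
U+88E0 → 3-byte form E8 A3 A0 at offsets 12–14.
U+BD678 → 4-byte form F2 BD 99 B8 at offsets 15–18.
Offset 17 falls in char 7's range; it's byte 3 of F2 BD 99 B8 = 0x99.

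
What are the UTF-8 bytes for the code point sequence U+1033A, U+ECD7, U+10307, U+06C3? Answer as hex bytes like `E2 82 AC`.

U+1033A: 4-byte form → F0 90 8C BA.
U+ECD7: 3-byte form → EE B3 97.
U+10307: 4-byte form → F0 90 8C 87.
U+06C3: 2-byte form → DB 83.
Concatenated (13 bytes): F0 90 8C BA EE B3 97 F0 90 8C 87 DB 83.

F0 90 8C BA EE B3 97 F0 90 8C 87 DB 83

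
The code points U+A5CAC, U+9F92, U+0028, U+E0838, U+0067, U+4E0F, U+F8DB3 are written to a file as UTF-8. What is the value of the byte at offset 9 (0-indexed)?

0xA0

U+A5CAC → 4-byte form F2 A5 B2 AC at offsets 0–3.
U+9F92 → 3-byte form E9 BE 92 at offsets 4–6.
U+0028 → 1-byte form 28 at offsets 7–7.
U+E0838 → 4-byte form F3 A0 A0 B8 at offsets 8–11.
Offset 9 falls in char 4's range; it's byte 2 of F3 A0 A0 B8 = 0xA0.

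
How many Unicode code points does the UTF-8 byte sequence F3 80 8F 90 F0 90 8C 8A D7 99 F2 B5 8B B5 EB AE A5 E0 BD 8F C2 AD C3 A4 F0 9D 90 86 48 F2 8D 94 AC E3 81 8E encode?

12

Byte at offset 0: 0xF3 = 11110011 → 4-byte char (#1). Advance 4.
Byte at offset 4: 0xF0 = 11110000 → 4-byte char (#2). Advance 4.
Byte at offset 8: 0xD7 = 11010111 → 2-byte char (#3). Advance 2.
Byte at offset 10: 0xF2 = 11110010 → 4-byte char (#4). Advance 4.
Byte at offset 14: 0xEB = 11101011 → 3-byte char (#5). Advance 3.
Byte at offset 17: 0xE0 = 11100000 → 3-byte char (#6). Advance 3.
Byte at offset 20: 0xC2 = 11000010 → 2-byte char (#7). Advance 2.
Byte at offset 22: 0xC3 = 11000011 → 2-byte char (#8). Advance 2.
Byte at offset 24: 0xF0 = 11110000 → 4-byte char (#9). Advance 4.
Byte at offset 28: 0x48 = 01001000 → 1-byte char (#10). Advance 1.
Byte at offset 29: 0xF2 = 11110010 → 4-byte char (#11). Advance 4.
Byte at offset 33: 0xE3 = 11100011 → 3-byte char (#12). Advance 3.
Reached end at offset 36 after 12 code points.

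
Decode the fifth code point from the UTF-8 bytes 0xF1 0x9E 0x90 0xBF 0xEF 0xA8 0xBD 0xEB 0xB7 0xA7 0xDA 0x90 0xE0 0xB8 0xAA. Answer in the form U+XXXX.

Offset 0: leading byte 0xF1 = 11110001 → 4-byte char #1 = F1 9E 90 BF.
Offset 4: leading byte 0xEF = 11101111 → 3-byte char #2 = EF A8 BD.
Offset 7: leading byte 0xEB = 11101011 → 3-byte char #3 = EB B7 A7.
Offset 10: leading byte 0xDA = 11011010 → 2-byte char #4 = DA 90.
Offset 12: leading byte 0xE0 = 11100000 → 3-byte char #5 = E0 B8 AA.
Leading byte 0xE0 = 11100000 matches 1110xxxx → 3-byte sequence.
Byte 1: 0xE0 = 11100000, payload 0000 (4 bits).
Byte 2: 0xB8 = 10111000 (10xxxxxx ✓), payload 111000.
Byte 3: 0xAA = 10101010 (10xxxxxx ✓), payload 101010.
Concatenate: 0000111000101010 = 0xE2A (16 bits → U+0E2A).

U+0E2A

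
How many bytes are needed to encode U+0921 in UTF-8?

3

U+0921 = 0x921. UTF-8 uses 1 byte below 0x80, 2 below 0x800, 3 below 0x10000, 4 up to 0x10FFFF. 0x921 is in U+0800–U+FFFF → 3 bytes.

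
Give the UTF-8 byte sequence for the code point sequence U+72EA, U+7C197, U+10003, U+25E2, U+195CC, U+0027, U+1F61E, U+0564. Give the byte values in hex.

E7 8B AA F1 BC 86 97 F0 90 80 83 E2 97 A2 F0 99 97 8C 27 F0 9F 98 9E D5 A4

U+72EA: 3-byte form → E7 8B AA.
U+7C197: 4-byte form → F1 BC 86 97.
U+10003: 4-byte form → F0 90 80 83.
U+25E2: 3-byte form → E2 97 A2.
U+195CC: 4-byte form → F0 99 97 8C.
U+0027: 1-byte form → 27.
U+1F61E: 4-byte form → F0 9F 98 9E.
U+0564: 2-byte form → D5 A4.
Concatenated (25 bytes): E7 8B AA F1 BC 86 97 F0 90 80 83 E2 97 A2 F0 99 97 8C 27 F0 9F 98 9E D5 A4.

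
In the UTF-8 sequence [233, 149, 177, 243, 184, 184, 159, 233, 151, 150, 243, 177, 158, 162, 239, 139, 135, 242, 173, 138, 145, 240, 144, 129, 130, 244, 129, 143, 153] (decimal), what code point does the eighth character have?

U+1013D9

Offset 0: leading byte 0xE9 = 11101001 → 3-byte char #1 = E9 95 B1.
Offset 3: leading byte 0xF3 = 11110011 → 4-byte char #2 = F3 B8 B8 9F.
Offset 7: leading byte 0xE9 = 11101001 → 3-byte char #3 = E9 97 96.
Offset 10: leading byte 0xF3 = 11110011 → 4-byte char #4 = F3 B1 9E A2.
Offset 14: leading byte 0xEF = 11101111 → 3-byte char #5 = EF 8B 87.
Offset 17: leading byte 0xF2 = 11110010 → 4-byte char #6 = F2 AD 8A 91.
Offset 21: leading byte 0xF0 = 11110000 → 4-byte char #7 = F0 90 81 82.
Offset 25: leading byte 0xF4 = 11110100 → 4-byte char #8 = F4 81 8F 99.
Leading byte 0xF4 = 11110100 matches 11110xxx → 4-byte sequence.
Byte 1: 0xF4 = 11110100, payload 100 (3 bits).
Byte 2: 0x81 = 10000001 (10xxxxxx ✓), payload 000001.
Byte 3: 0x8F = 10001111 (10xxxxxx ✓), payload 001111.
Byte 4: 0x99 = 10011001 (10xxxxxx ✓), payload 011001.
Concatenate: 100000001001111011001 = 0x1013D9 (21 bits → U+1013D9).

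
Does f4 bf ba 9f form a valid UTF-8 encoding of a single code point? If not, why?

Leading byte 0xF4 = 11110100 → 4-byte form.
Payload = 0x13FE9F, which exceeds U+10FFFF, the maximum Unicode code point. (Leading bytes F5–FF, or F4 followed by ≥ 0x90, are invalid.)

invalid (encodes a value above U+10FFFF)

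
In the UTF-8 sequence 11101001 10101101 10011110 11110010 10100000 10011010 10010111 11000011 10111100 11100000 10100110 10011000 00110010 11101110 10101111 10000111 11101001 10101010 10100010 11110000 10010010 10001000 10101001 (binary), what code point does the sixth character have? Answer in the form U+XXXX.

U+EBC7

Offset 0: leading byte 0xE9 = 11101001 → 3-byte char #1 = E9 AD 9E.
Offset 3: leading byte 0xF2 = 11110010 → 4-byte char #2 = F2 A0 9A 97.
Offset 7: leading byte 0xC3 = 11000011 → 2-byte char #3 = C3 BC.
Offset 9: leading byte 0xE0 = 11100000 → 3-byte char #4 = E0 A6 98.
Offset 12: leading byte 0x32 = 00110010 → 1-byte char #5 = 32.
Offset 13: leading byte 0xEE = 11101110 → 3-byte char #6 = EE AF 87.
Leading byte 0xEE = 11101110 matches 1110xxxx → 3-byte sequence.
Byte 1: 0xEE = 11101110, payload 1110 (4 bits).
Byte 2: 0xAF = 10101111 (10xxxxxx ✓), payload 101111.
Byte 3: 0x87 = 10000111 (10xxxxxx ✓), payload 000111.
Concatenate: 1110101111000111 = 0xEBC7 (16 bits → U+EBC7).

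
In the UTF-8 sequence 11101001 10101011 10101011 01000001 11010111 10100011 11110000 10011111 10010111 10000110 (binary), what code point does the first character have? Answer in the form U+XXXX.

U+9AEB

Offset 0: leading byte 0xE9 = 11101001 → 3-byte char #1 = E9 AB AB.
Leading byte 0xE9 = 11101001 matches 1110xxxx → 3-byte sequence.
Byte 1: 0xE9 = 11101001, payload 1001 (4 bits).
Byte 2: 0xAB = 10101011 (10xxxxxx ✓), payload 101011.
Byte 3: 0xAB = 10101011 (10xxxxxx ✓), payload 101011.
Concatenate: 1001101011101011 = 0x9AEB (16 bits → U+9AEB).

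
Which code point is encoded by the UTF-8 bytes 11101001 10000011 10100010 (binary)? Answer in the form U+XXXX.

U+90E2

Leading byte 0xE9 = 11101001 matches 1110xxxx → 3-byte sequence.
Byte 1: 0xE9 = 11101001, payload 1001 (4 bits).
Byte 2: 0x83 = 10000011 (10xxxxxx ✓), payload 000011.
Byte 3: 0xA2 = 10100010 (10xxxxxx ✓), payload 100010.
Concatenate: 1001000011100010 = 0x90E2 (16 bits → U+90E2).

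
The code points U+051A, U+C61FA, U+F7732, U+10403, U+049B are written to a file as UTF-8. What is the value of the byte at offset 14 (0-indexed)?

0xD2

U+051A → 2-byte form D4 9A at offsets 0–1.
U+C61FA → 4-byte form F3 86 87 BA at offsets 2–5.
U+F7732 → 4-byte form F3 B7 9C B2 at offsets 6–9.
U+10403 → 4-byte form F0 90 90 83 at offsets 10–13.
U+049B → 2-byte form D2 9B at offsets 14–15.
Offset 14 falls in char 5's range; it's byte 1 of D2 9B = 0xD2.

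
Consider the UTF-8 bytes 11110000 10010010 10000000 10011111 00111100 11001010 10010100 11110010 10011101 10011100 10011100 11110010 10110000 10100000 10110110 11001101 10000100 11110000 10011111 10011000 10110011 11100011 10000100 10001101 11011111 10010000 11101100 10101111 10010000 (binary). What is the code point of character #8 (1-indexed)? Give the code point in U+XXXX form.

Offset 0: leading byte 0xF0 = 11110000 → 4-byte char #1 = F0 92 80 9F.
Offset 4: leading byte 0x3C = 00111100 → 1-byte char #2 = 3C.
Offset 5: leading byte 0xCA = 11001010 → 2-byte char #3 = CA 94.
Offset 7: leading byte 0xF2 = 11110010 → 4-byte char #4 = F2 9D 9C 9C.
Offset 11: leading byte 0xF2 = 11110010 → 4-byte char #5 = F2 B0 A0 B6.
Offset 15: leading byte 0xCD = 11001101 → 2-byte char #6 = CD 84.
Offset 17: leading byte 0xF0 = 11110000 → 4-byte char #7 = F0 9F 98 B3.
Offset 21: leading byte 0xE3 = 11100011 → 3-byte char #8 = E3 84 8D.
Leading byte 0xE3 = 11100011 matches 1110xxxx → 3-byte sequence.
Byte 1: 0xE3 = 11100011, payload 0011 (4 bits).
Byte 2: 0x84 = 10000100 (10xxxxxx ✓), payload 000100.
Byte 3: 0x8D = 10001101 (10xxxxxx ✓), payload 001101.
Concatenate: 0011000100001101 = 0x310D (16 bits → U+310D).

U+310D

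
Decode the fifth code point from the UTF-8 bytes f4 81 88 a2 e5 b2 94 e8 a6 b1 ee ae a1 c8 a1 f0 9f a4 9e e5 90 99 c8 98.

Offset 0: leading byte 0xF4 = 11110100 → 4-byte char #1 = F4 81 88 A2.
Offset 4: leading byte 0xE5 = 11100101 → 3-byte char #2 = E5 B2 94.
Offset 7: leading byte 0xE8 = 11101000 → 3-byte char #3 = E8 A6 B1.
Offset 10: leading byte 0xEE = 11101110 → 3-byte char #4 = EE AE A1.
Offset 13: leading byte 0xC8 = 11001000 → 2-byte char #5 = C8 A1.
Leading byte 0xC8 = 11001000 matches 110xxxxx → 2-byte sequence.
Byte 1: 0xC8 = 11001000, payload 01000 (5 bits).
Byte 2: 0xA1 = 10100001 (10xxxxxx ✓), payload 100001.
Concatenate: 01000100001 = 0x221 (11 bits → U+0221).

U+0221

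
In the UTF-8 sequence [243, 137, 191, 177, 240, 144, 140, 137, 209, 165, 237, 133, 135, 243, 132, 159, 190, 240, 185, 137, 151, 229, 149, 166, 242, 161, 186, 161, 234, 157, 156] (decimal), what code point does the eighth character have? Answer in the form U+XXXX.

U+A1EA1

Offset 0: leading byte 0xF3 = 11110011 → 4-byte char #1 = F3 89 BF B1.
Offset 4: leading byte 0xF0 = 11110000 → 4-byte char #2 = F0 90 8C 89.
Offset 8: leading byte 0xD1 = 11010001 → 2-byte char #3 = D1 A5.
Offset 10: leading byte 0xED = 11101101 → 3-byte char #4 = ED 85 87.
Offset 13: leading byte 0xF3 = 11110011 → 4-byte char #5 = F3 84 9F BE.
Offset 17: leading byte 0xF0 = 11110000 → 4-byte char #6 = F0 B9 89 97.
Offset 21: leading byte 0xE5 = 11100101 → 3-byte char #7 = E5 95 A6.
Offset 24: leading byte 0xF2 = 11110010 → 4-byte char #8 = F2 A1 BA A1.
Leading byte 0xF2 = 11110010 matches 11110xxx → 4-byte sequence.
Byte 1: 0xF2 = 11110010, payload 010 (3 bits).
Byte 2: 0xA1 = 10100001 (10xxxxxx ✓), payload 100001.
Byte 3: 0xBA = 10111010 (10xxxxxx ✓), payload 111010.
Byte 4: 0xA1 = 10100001 (10xxxxxx ✓), payload 100001.
Concatenate: 010100001111010100001 = 0xA1EA1 (21 bits → U+A1EA1).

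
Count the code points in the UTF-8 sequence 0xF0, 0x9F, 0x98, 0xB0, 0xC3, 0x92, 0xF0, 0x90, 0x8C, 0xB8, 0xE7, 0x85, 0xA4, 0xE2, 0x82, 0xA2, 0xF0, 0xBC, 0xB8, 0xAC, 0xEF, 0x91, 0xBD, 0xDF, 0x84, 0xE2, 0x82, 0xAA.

Byte at offset 0: 0xF0 = 11110000 → 4-byte char (#1). Advance 4.
Byte at offset 4: 0xC3 = 11000011 → 2-byte char (#2). Advance 2.
Byte at offset 6: 0xF0 = 11110000 → 4-byte char (#3). Advance 4.
Byte at offset 10: 0xE7 = 11100111 → 3-byte char (#4). Advance 3.
Byte at offset 13: 0xE2 = 11100010 → 3-byte char (#5). Advance 3.
Byte at offset 16: 0xF0 = 11110000 → 4-byte char (#6). Advance 4.
Byte at offset 20: 0xEF = 11101111 → 3-byte char (#7). Advance 3.
Byte at offset 23: 0xDF = 11011111 → 2-byte char (#8). Advance 2.
Byte at offset 25: 0xE2 = 11100010 → 3-byte char (#9). Advance 3.
Reached end at offset 28 after 9 code points.

9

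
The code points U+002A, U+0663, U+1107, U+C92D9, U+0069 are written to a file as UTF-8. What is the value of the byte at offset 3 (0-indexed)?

U+002A → 1-byte form 2A at offsets 0–0.
U+0663 → 2-byte form D9 A3 at offsets 1–2.
U+1107 → 3-byte form E1 84 87 at offsets 3–5.
Offset 3 falls in char 3's range; it's byte 1 of E1 84 87 = 0xE1.

0xE1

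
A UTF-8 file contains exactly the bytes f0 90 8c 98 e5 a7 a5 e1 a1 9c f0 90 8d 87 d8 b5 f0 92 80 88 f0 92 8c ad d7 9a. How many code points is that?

8

Byte at offset 0: 0xF0 = 11110000 → 4-byte char (#1). Advance 4.
Byte at offset 4: 0xE5 = 11100101 → 3-byte char (#2). Advance 3.
Byte at offset 7: 0xE1 = 11100001 → 3-byte char (#3). Advance 3.
Byte at offset 10: 0xF0 = 11110000 → 4-byte char (#4). Advance 4.
Byte at offset 14: 0xD8 = 11011000 → 2-byte char (#5). Advance 2.
Byte at offset 16: 0xF0 = 11110000 → 4-byte char (#6). Advance 4.
Byte at offset 20: 0xF0 = 11110000 → 4-byte char (#7). Advance 4.
Byte at offset 24: 0xD7 = 11010111 → 2-byte char (#8). Advance 2.
Reached end at offset 26 after 8 code points.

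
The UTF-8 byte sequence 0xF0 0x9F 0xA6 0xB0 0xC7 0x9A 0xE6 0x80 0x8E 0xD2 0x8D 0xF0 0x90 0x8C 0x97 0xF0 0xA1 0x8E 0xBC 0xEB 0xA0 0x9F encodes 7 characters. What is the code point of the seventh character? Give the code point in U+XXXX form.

U+B81F

Offset 0: leading byte 0xF0 = 11110000 → 4-byte char #1 = F0 9F A6 B0.
Offset 4: leading byte 0xC7 = 11000111 → 2-byte char #2 = C7 9A.
Offset 6: leading byte 0xE6 = 11100110 → 3-byte char #3 = E6 80 8E.
Offset 9: leading byte 0xD2 = 11010010 → 2-byte char #4 = D2 8D.
Offset 11: leading byte 0xF0 = 11110000 → 4-byte char #5 = F0 90 8C 97.
Offset 15: leading byte 0xF0 = 11110000 → 4-byte char #6 = F0 A1 8E BC.
Offset 19: leading byte 0xEB = 11101011 → 3-byte char #7 = EB A0 9F.
Leading byte 0xEB = 11101011 matches 1110xxxx → 3-byte sequence.
Byte 1: 0xEB = 11101011, payload 1011 (4 bits).
Byte 2: 0xA0 = 10100000 (10xxxxxx ✓), payload 100000.
Byte 3: 0x9F = 10011111 (10xxxxxx ✓), payload 011111.
Concatenate: 1011100000011111 = 0xB81F (16 bits → U+B81F).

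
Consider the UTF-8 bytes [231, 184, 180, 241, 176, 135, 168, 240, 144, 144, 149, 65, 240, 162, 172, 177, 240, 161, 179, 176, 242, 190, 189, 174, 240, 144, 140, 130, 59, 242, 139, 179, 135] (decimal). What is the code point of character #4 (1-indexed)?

U+0041

Offset 0: leading byte 0xE7 = 11100111 → 3-byte char #1 = E7 B8 B4.
Offset 3: leading byte 0xF1 = 11110001 → 4-byte char #2 = F1 B0 87 A8.
Offset 7: leading byte 0xF0 = 11110000 → 4-byte char #3 = F0 90 90 95.
Offset 11: leading byte 0x41 = 01000001 → 1-byte char #4 = 41.
Leading byte 0x41 = 01000001 matches 0xxxxxxx → 1-byte sequence.
Byte 1: 0x41 = 01000001, payload 1000001 (7 bits).
Concatenate: 1000001 = 0x41 (7 bits → U+0041).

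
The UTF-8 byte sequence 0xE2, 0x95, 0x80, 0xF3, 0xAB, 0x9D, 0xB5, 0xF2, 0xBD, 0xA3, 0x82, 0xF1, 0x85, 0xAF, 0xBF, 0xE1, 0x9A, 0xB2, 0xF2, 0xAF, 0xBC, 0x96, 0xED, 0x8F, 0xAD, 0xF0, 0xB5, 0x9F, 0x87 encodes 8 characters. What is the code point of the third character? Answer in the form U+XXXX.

Offset 0: leading byte 0xE2 = 11100010 → 3-byte char #1 = E2 95 80.
Offset 3: leading byte 0xF3 = 11110011 → 4-byte char #2 = F3 AB 9D B5.
Offset 7: leading byte 0xF2 = 11110010 → 4-byte char #3 = F2 BD A3 82.
Leading byte 0xF2 = 11110010 matches 11110xxx → 4-byte sequence.
Byte 1: 0xF2 = 11110010, payload 010 (3 bits).
Byte 2: 0xBD = 10111101 (10xxxxxx ✓), payload 111101.
Byte 3: 0xA3 = 10100011 (10xxxxxx ✓), payload 100011.
Byte 4: 0x82 = 10000010 (10xxxxxx ✓), payload 000010.
Concatenate: 010111101100011000010 = 0xBD8C2 (21 bits → U+BD8C2).

U+BD8C2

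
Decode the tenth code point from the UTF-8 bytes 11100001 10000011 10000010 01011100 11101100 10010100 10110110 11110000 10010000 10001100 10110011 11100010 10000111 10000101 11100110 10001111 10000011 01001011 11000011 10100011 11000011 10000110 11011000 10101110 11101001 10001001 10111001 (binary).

Offset 0: leading byte 0xE1 = 11100001 → 3-byte char #1 = E1 83 82.
Offset 3: leading byte 0x5C = 01011100 → 1-byte char #2 = 5C.
Offset 4: leading byte 0xEC = 11101100 → 3-byte char #3 = EC 94 B6.
Offset 7: leading byte 0xF0 = 11110000 → 4-byte char #4 = F0 90 8C B3.
Offset 11: leading byte 0xE2 = 11100010 → 3-byte char #5 = E2 87 85.
Offset 14: leading byte 0xE6 = 11100110 → 3-byte char #6 = E6 8F 83.
Offset 17: leading byte 0x4B = 01001011 → 1-byte char #7 = 4B.
Offset 18: leading byte 0xC3 = 11000011 → 2-byte char #8 = C3 A3.
Offset 20: leading byte 0xC3 = 11000011 → 2-byte char #9 = C3 86.
Offset 22: leading byte 0xD8 = 11011000 → 2-byte char #10 = D8 AE.
Leading byte 0xD8 = 11011000 matches 110xxxxx → 2-byte sequence.
Byte 1: 0xD8 = 11011000, payload 11000 (5 bits).
Byte 2: 0xAE = 10101110 (10xxxxxx ✓), payload 101110.
Concatenate: 11000101110 = 0x62E (11 bits → U+062E).

U+062E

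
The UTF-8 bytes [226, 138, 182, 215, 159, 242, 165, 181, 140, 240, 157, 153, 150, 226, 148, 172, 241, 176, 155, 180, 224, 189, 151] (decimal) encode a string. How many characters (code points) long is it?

Byte at offset 0: 0xE2 = 11100010 → 3-byte char (#1). Advance 3.
Byte at offset 3: 0xD7 = 11010111 → 2-byte char (#2). Advance 2.
Byte at offset 5: 0xF2 = 11110010 → 4-byte char (#3). Advance 4.
Byte at offset 9: 0xF0 = 11110000 → 4-byte char (#4). Advance 4.
Byte at offset 13: 0xE2 = 11100010 → 3-byte char (#5). Advance 3.
Byte at offset 16: 0xF1 = 11110001 → 4-byte char (#6). Advance 4.
Byte at offset 20: 0xE0 = 11100000 → 3-byte char (#7). Advance 3.
Reached end at offset 23 after 7 code points.

7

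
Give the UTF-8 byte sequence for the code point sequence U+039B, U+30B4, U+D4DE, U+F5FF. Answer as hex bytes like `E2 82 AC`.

CE 9B E3 82 B4 ED 93 9E EF 97 BF

U+039B: 2-byte form → CE 9B.
U+30B4: 3-byte form → E3 82 B4.
U+D4DE: 3-byte form → ED 93 9E.
U+F5FF: 3-byte form → EF 97 BF.
Concatenated (11 bytes): CE 9B E3 82 B4 ED 93 9E EF 97 BF.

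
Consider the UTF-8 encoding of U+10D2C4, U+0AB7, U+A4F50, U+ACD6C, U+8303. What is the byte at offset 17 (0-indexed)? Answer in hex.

U+10D2C4 → 4-byte form F4 8D 8B 84 at offsets 0–3.
U+0AB7 → 3-byte form E0 AA B7 at offsets 4–6.
U+A4F50 → 4-byte form F2 A4 BD 90 at offsets 7–10.
U+ACD6C → 4-byte form F2 AC B5 AC at offsets 11–14.
U+8303 → 3-byte form E8 8C 83 at offsets 15–17.
Offset 17 falls in char 5's range; it's byte 3 of E8 8C 83 = 0x83.

0x83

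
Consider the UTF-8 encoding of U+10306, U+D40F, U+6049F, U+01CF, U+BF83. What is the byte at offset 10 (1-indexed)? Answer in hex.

1-indexed offset 10 is 0-indexed offset 9.
U+10306 → 4-byte form F0 90 8C 86 at offsets 0–3.
U+D40F → 3-byte form ED 90 8F at offsets 4–6.
U+6049F → 4-byte form F1 A0 92 9F at offsets 7–10.
Offset 9 falls in char 3's range; it's byte 3 of F1 A0 92 9F = 0x92.

0x92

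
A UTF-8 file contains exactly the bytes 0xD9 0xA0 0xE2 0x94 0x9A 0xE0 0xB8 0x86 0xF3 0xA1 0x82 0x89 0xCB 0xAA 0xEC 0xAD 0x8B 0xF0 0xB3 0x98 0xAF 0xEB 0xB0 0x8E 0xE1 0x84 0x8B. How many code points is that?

Byte at offset 0: 0xD9 = 11011001 → 2-byte char (#1). Advance 2.
Byte at offset 2: 0xE2 = 11100010 → 3-byte char (#2). Advance 3.
Byte at offset 5: 0xE0 = 11100000 → 3-byte char (#3). Advance 3.
Byte at offset 8: 0xF3 = 11110011 → 4-byte char (#4). Advance 4.
Byte at offset 12: 0xCB = 11001011 → 2-byte char (#5). Advance 2.
Byte at offset 14: 0xEC = 11101100 → 3-byte char (#6). Advance 3.
Byte at offset 17: 0xF0 = 11110000 → 4-byte char (#7). Advance 4.
Byte at offset 21: 0xEB = 11101011 → 3-byte char (#8). Advance 3.
Byte at offset 24: 0xE1 = 11100001 → 3-byte char (#9). Advance 3.
Reached end at offset 27 after 9 code points.

9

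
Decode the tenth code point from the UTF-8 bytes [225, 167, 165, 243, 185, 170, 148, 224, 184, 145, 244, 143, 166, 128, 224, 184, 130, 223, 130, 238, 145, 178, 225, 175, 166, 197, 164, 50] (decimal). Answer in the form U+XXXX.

U+0032

Offset 0: leading byte 0xE1 = 11100001 → 3-byte char #1 = E1 A7 A5.
Offset 3: leading byte 0xF3 = 11110011 → 4-byte char #2 = F3 B9 AA 94.
Offset 7: leading byte 0xE0 = 11100000 → 3-byte char #3 = E0 B8 91.
Offset 10: leading byte 0xF4 = 11110100 → 4-byte char #4 = F4 8F A6 80.
Offset 14: leading byte 0xE0 = 11100000 → 3-byte char #5 = E0 B8 82.
Offset 17: leading byte 0xDF = 11011111 → 2-byte char #6 = DF 82.
Offset 19: leading byte 0xEE = 11101110 → 3-byte char #7 = EE 91 B2.
Offset 22: leading byte 0xE1 = 11100001 → 3-byte char #8 = E1 AF A6.
Offset 25: leading byte 0xC5 = 11000101 → 2-byte char #9 = C5 A4.
Offset 27: leading byte 0x32 = 00110010 → 1-byte char #10 = 32.
Leading byte 0x32 = 00110010 matches 0xxxxxxx → 1-byte sequence.
Byte 1: 0x32 = 00110010, payload 0110010 (7 bits).
Concatenate: 0110010 = 0x32 (7 bits → U+0032).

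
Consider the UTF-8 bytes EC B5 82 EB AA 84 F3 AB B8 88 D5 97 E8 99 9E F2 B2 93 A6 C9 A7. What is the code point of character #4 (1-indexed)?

U+0557

Offset 0: leading byte 0xEC = 11101100 → 3-byte char #1 = EC B5 82.
Offset 3: leading byte 0xEB = 11101011 → 3-byte char #2 = EB AA 84.
Offset 6: leading byte 0xF3 = 11110011 → 4-byte char #3 = F3 AB B8 88.
Offset 10: leading byte 0xD5 = 11010101 → 2-byte char #4 = D5 97.
Leading byte 0xD5 = 11010101 matches 110xxxxx → 2-byte sequence.
Byte 1: 0xD5 = 11010101, payload 10101 (5 bits).
Byte 2: 0x97 = 10010111 (10xxxxxx ✓), payload 010111.
Concatenate: 10101010111 = 0x557 (11 bits → U+0557).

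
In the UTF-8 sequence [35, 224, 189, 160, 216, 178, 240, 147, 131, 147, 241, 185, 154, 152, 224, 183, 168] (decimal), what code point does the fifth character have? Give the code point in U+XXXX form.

Offset 0: leading byte 0x23 = 00100011 → 1-byte char #1 = 23.
Offset 1: leading byte 0xE0 = 11100000 → 3-byte char #2 = E0 BD A0.
Offset 4: leading byte 0xD8 = 11011000 → 2-byte char #3 = D8 B2.
Offset 6: leading byte 0xF0 = 11110000 → 4-byte char #4 = F0 93 83 93.
Offset 10: leading byte 0xF1 = 11110001 → 4-byte char #5 = F1 B9 9A 98.
Leading byte 0xF1 = 11110001 matches 11110xxx → 4-byte sequence.
Byte 1: 0xF1 = 11110001, payload 001 (3 bits).
Byte 2: 0xB9 = 10111001 (10xxxxxx ✓), payload 111001.
Byte 3: 0x9A = 10011010 (10xxxxxx ✓), payload 011010.
Byte 4: 0x98 = 10011000 (10xxxxxx ✓), payload 011000.
Concatenate: 001111001011010011000 = 0x79698 (21 bits → U+79698).

U+79698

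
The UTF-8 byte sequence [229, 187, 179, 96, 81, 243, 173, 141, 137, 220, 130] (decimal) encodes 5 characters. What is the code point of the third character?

U+0051

Offset 0: leading byte 0xE5 = 11100101 → 3-byte char #1 = E5 BB B3.
Offset 3: leading byte 0x60 = 01100000 → 1-byte char #2 = 60.
Offset 4: leading byte 0x51 = 01010001 → 1-byte char #3 = 51.
Leading byte 0x51 = 01010001 matches 0xxxxxxx → 1-byte sequence.
Byte 1: 0x51 = 01010001, payload 1010001 (7 bits).
Concatenate: 1010001 = 0x51 (7 bits → U+0051).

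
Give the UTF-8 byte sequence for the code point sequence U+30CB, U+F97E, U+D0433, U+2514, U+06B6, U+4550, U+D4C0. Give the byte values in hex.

E3 83 8B EF A5 BE F3 90 90 B3 E2 94 94 DA B6 E4 95 90 ED 93 80

U+30CB: 3-byte form → E3 83 8B.
U+F97E: 3-byte form → EF A5 BE.
U+D0433: 4-byte form → F3 90 90 B3.
U+2514: 3-byte form → E2 94 94.
U+06B6: 2-byte form → DA B6.
U+4550: 3-byte form → E4 95 90.
U+D4C0: 3-byte form → ED 93 80.
Concatenated (21 bytes): E3 83 8B EF A5 BE F3 90 90 B3 E2 94 94 DA B6 E4 95 90 ED 93 80.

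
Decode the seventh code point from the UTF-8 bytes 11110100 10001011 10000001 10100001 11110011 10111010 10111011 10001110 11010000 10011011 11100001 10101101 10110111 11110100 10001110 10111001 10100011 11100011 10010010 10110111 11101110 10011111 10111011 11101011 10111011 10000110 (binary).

Offset 0: leading byte 0xF4 = 11110100 → 4-byte char #1 = F4 8B 81 A1.
Offset 4: leading byte 0xF3 = 11110011 → 4-byte char #2 = F3 BA BB 8E.
Offset 8: leading byte 0xD0 = 11010000 → 2-byte char #3 = D0 9B.
Offset 10: leading byte 0xE1 = 11100001 → 3-byte char #4 = E1 AD B7.
Offset 13: leading byte 0xF4 = 11110100 → 4-byte char #5 = F4 8E B9 A3.
Offset 17: leading byte 0xE3 = 11100011 → 3-byte char #6 = E3 92 B7.
Offset 20: leading byte 0xEE = 11101110 → 3-byte char #7 = EE 9F BB.
Leading byte 0xEE = 11101110 matches 1110xxxx → 3-byte sequence.
Byte 1: 0xEE = 11101110, payload 1110 (4 bits).
Byte 2: 0x9F = 10011111 (10xxxxxx ✓), payload 011111.
Byte 3: 0xBB = 10111011 (10xxxxxx ✓), payload 111011.
Concatenate: 1110011111111011 = 0xE7FB (16 bits → U+E7FB).

U+E7FB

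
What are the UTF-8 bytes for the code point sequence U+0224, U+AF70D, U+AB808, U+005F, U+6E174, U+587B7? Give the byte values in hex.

U+0224: 2-byte form → C8 A4.
U+AF70D: 4-byte form → F2 AF 9C 8D.
U+AB808: 4-byte form → F2 AB A0 88.
U+005F: 1-byte form → 5F.
U+6E174: 4-byte form → F1 AE 85 B4.
U+587B7: 4-byte form → F1 98 9E B7.
Concatenated (19 bytes): C8 A4 F2 AF 9C 8D F2 AB A0 88 5F F1 AE 85 B4 F1 98 9E B7.

C8 A4 F2 AF 9C 8D F2 AB A0 88 5F F1 AE 85 B4 F1 98 9E B7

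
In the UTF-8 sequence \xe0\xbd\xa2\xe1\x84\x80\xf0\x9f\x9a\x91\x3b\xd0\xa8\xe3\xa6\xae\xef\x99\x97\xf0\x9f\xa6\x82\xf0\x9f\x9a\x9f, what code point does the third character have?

Offset 0: leading byte 0xE0 = 11100000 → 3-byte char #1 = E0 BD A2.
Offset 3: leading byte 0xE1 = 11100001 → 3-byte char #2 = E1 84 80.
Offset 6: leading byte 0xF0 = 11110000 → 4-byte char #3 = F0 9F 9A 91.
Leading byte 0xF0 = 11110000 matches 11110xxx → 4-byte sequence.
Byte 1: 0xF0 = 11110000, payload 000 (3 bits).
Byte 2: 0x9F = 10011111 (10xxxxxx ✓), payload 011111.
Byte 3: 0x9A = 10011010 (10xxxxxx ✓), payload 011010.
Byte 4: 0x91 = 10010001 (10xxxxxx ✓), payload 010001.
Concatenate: 000011111011010010001 = 0x1F691 (21 bits → U+1F691).

U+1F691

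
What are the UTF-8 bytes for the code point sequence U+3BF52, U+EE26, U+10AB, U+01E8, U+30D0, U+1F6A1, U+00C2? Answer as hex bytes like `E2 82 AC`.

U+3BF52: 4-byte form → F0 BB BD 92.
U+EE26: 3-byte form → EE B8 A6.
U+10AB: 3-byte form → E1 82 AB.
U+01E8: 2-byte form → C7 A8.
U+30D0: 3-byte form → E3 83 90.
U+1F6A1: 4-byte form → F0 9F 9A A1.
U+00C2: 2-byte form → C3 82.
Concatenated (21 bytes): F0 BB BD 92 EE B8 A6 E1 82 AB C7 A8 E3 83 90 F0 9F 9A A1 C3 82.

F0 BB BD 92 EE B8 A6 E1 82 AB C7 A8 E3 83 90 F0 9F 9A A1 C3 82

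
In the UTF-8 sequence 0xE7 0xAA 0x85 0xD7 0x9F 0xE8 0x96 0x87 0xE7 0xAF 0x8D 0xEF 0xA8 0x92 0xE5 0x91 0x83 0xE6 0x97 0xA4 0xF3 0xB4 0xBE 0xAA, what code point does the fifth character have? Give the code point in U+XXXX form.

U+FA12

Offset 0: leading byte 0xE7 = 11100111 → 3-byte char #1 = E7 AA 85.
Offset 3: leading byte 0xD7 = 11010111 → 2-byte char #2 = D7 9F.
Offset 5: leading byte 0xE8 = 11101000 → 3-byte char #3 = E8 96 87.
Offset 8: leading byte 0xE7 = 11100111 → 3-byte char #4 = E7 AF 8D.
Offset 11: leading byte 0xEF = 11101111 → 3-byte char #5 = EF A8 92.
Leading byte 0xEF = 11101111 matches 1110xxxx → 3-byte sequence.
Byte 1: 0xEF = 11101111, payload 1111 (4 bits).
Byte 2: 0xA8 = 10101000 (10xxxxxx ✓), payload 101000.
Byte 3: 0x92 = 10010010 (10xxxxxx ✓), payload 010010.
Concatenate: 1111101000010010 = 0xFA12 (16 bits → U+FA12).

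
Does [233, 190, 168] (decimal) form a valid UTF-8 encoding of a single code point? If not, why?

valid

Leading byte 0xE9 = 11101001 → 3-byte form.
Continuation bytes 0xBE=10111110, 0xA8=10101000 all match 10xxxxxx.
Decoded value 0x9FA8 is ≥ 0x800 (shortest form) and not a surrogate.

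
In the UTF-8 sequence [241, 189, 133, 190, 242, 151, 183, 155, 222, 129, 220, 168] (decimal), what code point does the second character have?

U+97DDB

Offset 0: leading byte 0xF1 = 11110001 → 4-byte char #1 = F1 BD 85 BE.
Offset 4: leading byte 0xF2 = 11110010 → 4-byte char #2 = F2 97 B7 9B.
Leading byte 0xF2 = 11110010 matches 11110xxx → 4-byte sequence.
Byte 1: 0xF2 = 11110010, payload 010 (3 bits).
Byte 2: 0x97 = 10010111 (10xxxxxx ✓), payload 010111.
Byte 3: 0xB7 = 10110111 (10xxxxxx ✓), payload 110111.
Byte 4: 0x9B = 10011011 (10xxxxxx ✓), payload 011011.
Concatenate: 010010111110111011011 = 0x97DDB (21 bits → U+97DDB).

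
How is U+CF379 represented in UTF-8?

U+CF379 = 0xCF379 = 848761 decimal. In range U+10000–U+10FFFF → 4-byte form: 11110xxx 10xxxxxx 10xxxxxx 10xxxxxx.
Binary (21 bits): 011001111001101111001.
Split 3+6+6+6: 011 | 001111 | 001101 | 111001.
Byte 1: 11110011 = 0xF3.
Byte 2: 10001111 = 0x8F.
Byte 3: 10001101 = 0x8D.
Byte 4: 10111001 = 0xB9.

F3 8F 8D B9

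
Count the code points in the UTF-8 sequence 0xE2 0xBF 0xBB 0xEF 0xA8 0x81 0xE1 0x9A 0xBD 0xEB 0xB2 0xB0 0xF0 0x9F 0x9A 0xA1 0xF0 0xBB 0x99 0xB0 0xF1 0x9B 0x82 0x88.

Byte at offset 0: 0xE2 = 11100010 → 3-byte char (#1). Advance 3.
Byte at offset 3: 0xEF = 11101111 → 3-byte char (#2). Advance 3.
Byte at offset 6: 0xE1 = 11100001 → 3-byte char (#3). Advance 3.
Byte at offset 9: 0xEB = 11101011 → 3-byte char (#4). Advance 3.
Byte at offset 12: 0xF0 = 11110000 → 4-byte char (#5). Advance 4.
Byte at offset 16: 0xF0 = 11110000 → 4-byte char (#6). Advance 4.
Byte at offset 20: 0xF1 = 11110001 → 4-byte char (#7). Advance 4.
Reached end at offset 24 after 7 code points.

7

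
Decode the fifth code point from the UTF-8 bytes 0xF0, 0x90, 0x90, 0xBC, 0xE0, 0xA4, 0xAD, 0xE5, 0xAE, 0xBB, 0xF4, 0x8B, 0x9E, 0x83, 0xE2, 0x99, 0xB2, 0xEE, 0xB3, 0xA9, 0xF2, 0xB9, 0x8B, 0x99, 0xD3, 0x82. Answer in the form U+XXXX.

Offset 0: leading byte 0xF0 = 11110000 → 4-byte char #1 = F0 90 90 BC.
Offset 4: leading byte 0xE0 = 11100000 → 3-byte char #2 = E0 A4 AD.
Offset 7: leading byte 0xE5 = 11100101 → 3-byte char #3 = E5 AE BB.
Offset 10: leading byte 0xF4 = 11110100 → 4-byte char #4 = F4 8B 9E 83.
Offset 14: leading byte 0xE2 = 11100010 → 3-byte char #5 = E2 99 B2.
Leading byte 0xE2 = 11100010 matches 1110xxxx → 3-byte sequence.
Byte 1: 0xE2 = 11100010, payload 0010 (4 bits).
Byte 2: 0x99 = 10011001 (10xxxxxx ✓), payload 011001.
Byte 3: 0xB2 = 10110010 (10xxxxxx ✓), payload 110010.
Concatenate: 0010011001110010 = 0x2672 (16 bits → U+2672).

U+2672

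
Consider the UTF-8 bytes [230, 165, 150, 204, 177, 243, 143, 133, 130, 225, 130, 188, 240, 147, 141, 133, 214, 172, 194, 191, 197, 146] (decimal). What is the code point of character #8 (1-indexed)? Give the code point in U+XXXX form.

U+0152

Offset 0: leading byte 0xE6 = 11100110 → 3-byte char #1 = E6 A5 96.
Offset 3: leading byte 0xCC = 11001100 → 2-byte char #2 = CC B1.
Offset 5: leading byte 0xF3 = 11110011 → 4-byte char #3 = F3 8F 85 82.
Offset 9: leading byte 0xE1 = 11100001 → 3-byte char #4 = E1 82 BC.
Offset 12: leading byte 0xF0 = 11110000 → 4-byte char #5 = F0 93 8D 85.
Offset 16: leading byte 0xD6 = 11010110 → 2-byte char #6 = D6 AC.
Offset 18: leading byte 0xC2 = 11000010 → 2-byte char #7 = C2 BF.
Offset 20: leading byte 0xC5 = 11000101 → 2-byte char #8 = C5 92.
Leading byte 0xC5 = 11000101 matches 110xxxxx → 2-byte sequence.
Byte 1: 0xC5 = 11000101, payload 00101 (5 bits).
Byte 2: 0x92 = 10010010 (10xxxxxx ✓), payload 010010.
Concatenate: 00101010010 = 0x152 (11 bits → U+0152).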